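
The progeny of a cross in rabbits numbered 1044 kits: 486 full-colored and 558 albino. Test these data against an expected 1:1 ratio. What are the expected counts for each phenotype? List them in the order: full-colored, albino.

522, 522

The 1:1 ratio has 2 parts, so with N = 1044 the expected counts are:
  full-colored: 1044 × 1/2 = 522
  albino: 1044 × 1/2 = 522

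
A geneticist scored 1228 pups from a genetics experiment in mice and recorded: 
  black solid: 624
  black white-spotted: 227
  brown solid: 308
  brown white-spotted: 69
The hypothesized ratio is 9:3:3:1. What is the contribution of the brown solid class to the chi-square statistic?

Total ratio parts = 16. Expected numbers out of 1228:
  black solid: 1228 × 9/16 = 690.75
  black white-spotted: 1228 × 3/16 = 230.25
  brown solid: 1228 × 3/16 = 230.25
  brown white-spotted: 1228 × 1/16 = 76.75
Contribution of brown solid: (308 − 230.25)² / 230.25 = 26.2543

26.254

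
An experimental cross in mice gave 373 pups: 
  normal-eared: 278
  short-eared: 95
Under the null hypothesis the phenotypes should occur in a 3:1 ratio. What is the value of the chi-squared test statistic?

0.044

Under the 3:1 hypothesis (Σ ratio = 4, N = 373):
  normal-eared: 373 × 3/4 = 279.75
  short-eared: 373 × 1/4 = 93.25
χ² = Σ (O − E)² / E
  normal-eared: (278 − 279.75)² / 279.75 = 0.0109
  short-eared: (95 − 93.25)² / 93.25 = 0.0328
χ² = 0.0109 + 0.0328 = 0.0437 ≈ 0.044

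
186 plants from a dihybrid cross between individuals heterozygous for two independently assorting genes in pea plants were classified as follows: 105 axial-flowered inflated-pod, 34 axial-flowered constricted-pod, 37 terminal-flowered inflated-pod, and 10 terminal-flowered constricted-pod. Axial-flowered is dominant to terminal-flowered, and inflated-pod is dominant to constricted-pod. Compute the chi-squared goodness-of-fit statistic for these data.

A dihybrid F₂ with independent assortment and complete dominance at both loci gives a 9:3:3:1 phenotypic ratio.
Total ratio parts = 16. Expected numbers out of 186:
  axial-flowered inflated-pod: 186 × 9/16 = 104.625
  axial-flowered constricted-pod: 186 × 3/16 = 34.875
  terminal-flowered inflated-pod: 186 × 3/16 = 34.875
  terminal-flowered constricted-pod: 186 × 1/16 = 11.625
χ² = Σ (O − E)² / E
  axial-flowered inflated-pod: (105 − 104.625)² / 104.625 = 0.0013
  axial-flowered constricted-pod: (34 − 34.875)² / 34.875 = 0.0220
  terminal-flowered inflated-pod: (37 − 34.875)² / 34.875 = 0.1295
  terminal-flowered constricted-pod: (10 − 11.625)² / 11.625 = 0.2272
χ² = 0.0013 + 0.0220 + 0.1295 + 0.2272 = 0.380

0.380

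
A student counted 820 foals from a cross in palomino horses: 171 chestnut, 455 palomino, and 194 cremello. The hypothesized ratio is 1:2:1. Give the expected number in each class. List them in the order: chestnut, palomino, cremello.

205, 410, 205

Expected counts for N = 820 under a 1:2:1 ratio (total parts = 4):
  chestnut: 820 × 1/4 = 205
  palomino: 820 × 2/4 = 410
  cremello: 820 × 1/4 = 205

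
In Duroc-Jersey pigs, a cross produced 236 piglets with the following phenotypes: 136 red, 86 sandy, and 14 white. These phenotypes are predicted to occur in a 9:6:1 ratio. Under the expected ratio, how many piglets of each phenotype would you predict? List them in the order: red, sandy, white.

The 9:6:1 ratio has 16 parts, so with N = 236 the expected counts are:
  red: 236 × 9/16 = 132.75
  sandy: 236 × 6/16 = 88.5
  white: 236 × 1/16 = 14.75

132.75, 88.5, 14.75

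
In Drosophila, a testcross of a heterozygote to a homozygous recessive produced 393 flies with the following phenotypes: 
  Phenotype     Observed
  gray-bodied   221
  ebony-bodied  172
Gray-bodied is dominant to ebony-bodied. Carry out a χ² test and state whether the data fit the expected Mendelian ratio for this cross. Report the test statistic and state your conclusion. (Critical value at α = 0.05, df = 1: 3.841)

6.109; not consistent

A testcross of a heterozygote (Aa × aa) gives a 1:1 phenotypic ratio.
The 1:1 ratio has 2 parts, so with N = 393 the expected counts are:
  gray-bodied: 393 × 1/2 = 196.5
  ebony-bodied: 393 × 1/2 = 196.5
χ² = Σ (O − E)² / E
  gray-bodied: (221 − 196.5)² / 196.5 = 3.0547
  ebony-bodied: (172 − 196.5)² / 196.5 = 3.0547
χ² = 3.0547 + 3.0547 = 6.1094 ≈ 6.109
Degrees of freedom = 2 − 1 = 1; critical value at α = 0.05 is 3.841.
Since 6.109 > 3.841, we reject the null hypothesis — the data do not fit the 1:1 ratio.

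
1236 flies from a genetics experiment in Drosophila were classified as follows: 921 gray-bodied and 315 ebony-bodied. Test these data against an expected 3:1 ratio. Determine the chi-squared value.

The 3:1 ratio has 4 parts, so with N = 1236 the expected counts are:
  gray-bodied: 1236 × 3/4 = 927
  ebony-bodied: 1236 × 1/4 = 309
χ² = Σ (O − E)² / E
  gray-bodied: (921 − 927)² / 927 = 0.0388
  ebony-bodied: (315 − 309)² / 309 = 0.1165
χ² = 0.0388 + 0.1165 = 0.1553 ≈ 0.155

0.155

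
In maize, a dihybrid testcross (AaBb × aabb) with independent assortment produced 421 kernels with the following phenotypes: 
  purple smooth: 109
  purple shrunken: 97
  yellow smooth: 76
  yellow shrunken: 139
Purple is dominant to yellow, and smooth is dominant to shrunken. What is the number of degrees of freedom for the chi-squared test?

A dihybrid testcross with independent assortment gives a 1:1:1:1 ratio.
A goodness-of-fit test with 4 phenotype classes has df = 4 − 1 = 3.

3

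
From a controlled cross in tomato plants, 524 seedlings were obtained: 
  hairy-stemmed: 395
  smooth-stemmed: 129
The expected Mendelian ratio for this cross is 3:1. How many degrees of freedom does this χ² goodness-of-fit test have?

1

A goodness-of-fit test with 2 phenotype classes has df = 2 − 1 = 1.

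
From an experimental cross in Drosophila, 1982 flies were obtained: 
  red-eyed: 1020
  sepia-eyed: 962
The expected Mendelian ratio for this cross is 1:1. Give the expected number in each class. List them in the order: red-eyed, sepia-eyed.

991, 991

The 1:1 ratio has 2 parts, so with N = 1982 the expected counts are:
  red-eyed: 1982 × 1/2 = 991
  sepia-eyed: 1982 × 1/2 = 991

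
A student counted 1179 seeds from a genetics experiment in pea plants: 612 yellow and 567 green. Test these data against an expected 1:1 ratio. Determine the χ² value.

1.718

Expected counts for N = 1179 under a 1:1 ratio (total parts = 2):
  yellow: 1179 × 1/2 = 589.5
  green: 1179 × 1/2 = 589.5
χ² = Σ (O − E)² / E
  yellow: (612 − 589.5)² / 589.5 = 0.8588
  green: (567 − 589.5)² / 589.5 = 0.8588
χ² = 0.8588 + 0.8588 = 1.7176 ≈ 1.718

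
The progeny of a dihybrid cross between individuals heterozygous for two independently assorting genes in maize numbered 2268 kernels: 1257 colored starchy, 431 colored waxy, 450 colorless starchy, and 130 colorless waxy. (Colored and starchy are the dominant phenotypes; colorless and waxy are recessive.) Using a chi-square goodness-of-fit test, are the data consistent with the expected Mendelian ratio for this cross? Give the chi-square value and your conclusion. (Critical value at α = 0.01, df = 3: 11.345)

2.768; consistent

A dihybrid F₂ with independent assortment and complete dominance at both loci gives a 9:3:3:1 phenotypic ratio.
Expected counts for N = 2268 under a 9:3:3:1 ratio (total parts = 16):
  colored starchy: 2268 × 9/16 = 1275.75
  colored waxy: 2268 × 3/16 = 425.25
  colorless starchy: 2268 × 3/16 = 425.25
  colorless waxy: 2268 × 1/16 = 141.75
χ² = Σ (O − E)² / E
  colored starchy: (1257 − 1275.75)² / 1275.75 = 0.2756
  colored waxy: (431 − 425.25)² / 425.25 = 0.0777
  colorless starchy: (450 − 425.25)² / 425.25 = 1.4405
  colorless waxy: (130 − 141.75)² / 141.75 = 0.9740
χ² = 0.2756 + 0.0777 + 1.4405 + 0.9740 = 2.7678 ≈ 2.768
Degrees of freedom = 4 − 1 = 3; critical value at α = 0.01 is 11.345.
Since 2.768 < 11.345, we fail to reject the null hypothesis — the data are consistent with the 9:3:3:1 ratio.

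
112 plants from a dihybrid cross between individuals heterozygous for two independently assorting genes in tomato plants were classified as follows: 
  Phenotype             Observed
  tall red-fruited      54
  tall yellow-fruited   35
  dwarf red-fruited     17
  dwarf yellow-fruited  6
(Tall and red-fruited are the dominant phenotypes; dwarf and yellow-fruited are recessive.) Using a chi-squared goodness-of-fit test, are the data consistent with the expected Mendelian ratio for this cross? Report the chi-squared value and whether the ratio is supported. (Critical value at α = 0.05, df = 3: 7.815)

11.524; not consistent

A dihybrid F₂ with independent assortment and complete dominance at both loci gives a 9:3:3:1 phenotypic ratio.
Expected counts for N = 112 under a 9:3:3:1 ratio (total parts = 16):
  tall red-fruited: 112 × 9/16 = 63
  tall yellow-fruited: 112 × 3/16 = 21
  dwarf red-fruited: 112 × 3/16 = 21
  dwarf yellow-fruited: 112 × 1/16 = 7
χ² = Σ (O − E)² / E
  tall red-fruited: (54 − 63)² / 63 = 1.2857
  tall yellow-fruited: (35 − 21)² / 21 = 9.3333
  dwarf red-fruited: (17 − 21)² / 21 = 0.7619
  dwarf yellow-fruited: (6 − 7)² / 7 = 0.1429
χ² = 1.2857 + 9.3333 + 0.7619 + 0.1429 = 11.5238 ≈ 11.524
Degrees of freedom = 4 − 1 = 3; critical value at α = 0.05 is 7.815.
Since 11.524 > 7.815, we reject the null hypothesis — the data do not fit the 9:3:3:1 ratio.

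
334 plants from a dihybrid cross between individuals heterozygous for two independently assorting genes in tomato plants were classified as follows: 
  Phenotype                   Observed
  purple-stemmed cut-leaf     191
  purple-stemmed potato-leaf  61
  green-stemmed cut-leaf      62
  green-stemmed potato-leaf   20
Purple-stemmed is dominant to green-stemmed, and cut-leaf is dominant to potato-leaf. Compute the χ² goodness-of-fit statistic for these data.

0.137

A dihybrid F₂ with independent assortment and complete dominance at both loci gives a 9:3:3:1 phenotypic ratio.
Total ratio parts = 16. Expected numbers out of 334:
  purple-stemmed cut-leaf: 334 × 9/16 = 187.875
  purple-stemmed potato-leaf: 334 × 3/16 = 62.625
  green-stemmed cut-leaf: 334 × 3/16 = 62.625
  green-stemmed potato-leaf: 334 × 1/16 = 20.875
χ² = Σ (O − E)² / E
  purple-stemmed cut-leaf: (191 − 187.875)² / 187.875 = 0.0520
  purple-stemmed potato-leaf: (61 − 62.625)² / 62.625 = 0.0422
  green-stemmed cut-leaf: (62 − 62.625)² / 62.625 = 0.0062
  green-stemmed potato-leaf: (20 − 20.875)² / 20.875 = 0.0367
χ² = 0.0520 + 0.0422 + 0.0062 + 0.0367 = 0.1371 ≈ 0.137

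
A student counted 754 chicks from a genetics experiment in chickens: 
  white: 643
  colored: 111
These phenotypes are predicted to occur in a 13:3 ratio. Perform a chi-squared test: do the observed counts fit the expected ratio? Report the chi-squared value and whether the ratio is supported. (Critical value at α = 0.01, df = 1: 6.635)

8.032; not consistent

Expected counts for N = 754 under a 13:3 ratio (total parts = 16):
  white: 754 × 13/16 = 612.625
  colored: 754 × 3/16 = 141.375
χ² = Σ (O − E)² / E
  white: (643 − 612.625)² / 612.625 = 1.5060
  colored: (111 − 141.375)² / 141.375 = 6.5262
χ² = 1.5060 + 6.5262 = 8.0322 ≈ 8.032
Degrees of freedom = 2 − 1 = 1; critical value at α = 0.01 is 6.635.
Since 8.032 > 6.635, we reject the null hypothesis — the data do not fit the 13:3 ratio.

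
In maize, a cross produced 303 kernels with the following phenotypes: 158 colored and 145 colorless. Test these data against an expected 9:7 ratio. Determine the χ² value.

Under the 9:7 hypothesis (Σ ratio = 16, N = 303):
  colored: 303 × 9/16 = 170.4375
  colorless: 303 × 7/16 = 132.5625
χ² = Σ (O − E)² / E
  colored: (158 − 170.4375)² / 170.4375 = 0.9076
  colorless: (145 − 132.5625)² / 132.5625 = 1.1669
χ² = 0.9076 + 1.1669 = 2.0745 ≈ 2.075

2.075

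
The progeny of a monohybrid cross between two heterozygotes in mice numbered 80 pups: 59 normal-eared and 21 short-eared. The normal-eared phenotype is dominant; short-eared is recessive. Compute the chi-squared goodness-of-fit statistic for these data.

0.067

For a monohybrid cross between heterozygotes with complete dominance, the expected phenotypic ratio is 3:1.
Total ratio parts = 4. Expected numbers out of 80:
  normal-eared: 80 × 3/4 = 60
  short-eared: 80 × 1/4 = 20
χ² = Σ (O − E)² / E
  normal-eared: (59 − 60)² / 60 = 0.0167
  short-eared: (21 − 20)² / 20 = 0.0500
χ² = 0.0167 + 0.0500 = 0.0667 ≈ 0.067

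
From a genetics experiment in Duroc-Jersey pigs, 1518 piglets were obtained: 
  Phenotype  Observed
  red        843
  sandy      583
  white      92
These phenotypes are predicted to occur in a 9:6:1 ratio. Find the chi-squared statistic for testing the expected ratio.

Expected counts for N = 1518 under a 9:6:1 ratio (total parts = 16):
  red: 1518 × 9/16 = 853.875
  sandy: 1518 × 6/16 = 569.25
  white: 1518 × 1/16 = 94.875
χ² = Σ (O − E)² / E
  red: (843 − 853.875)² / 853.875 = 0.1385
  sandy: (583 − 569.25)² / 569.25 = 0.3321
  white: (92 − 94.875)² / 94.875 = 0.0871
χ² = 0.1385 + 0.3321 + 0.0871 = 0.5577 ≈ 0.558

0.558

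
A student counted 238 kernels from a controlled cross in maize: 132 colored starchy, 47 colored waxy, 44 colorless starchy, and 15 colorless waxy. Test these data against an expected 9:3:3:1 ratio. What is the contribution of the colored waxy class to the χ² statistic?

0.126

Total ratio parts = 16. Expected numbers out of 238:
  colored starchy: 238 × 9/16 = 133.875
  colored waxy: 238 × 3/16 = 44.625
  colorless starchy: 238 × 3/16 = 44.625
  colorless waxy: 238 × 1/16 = 14.875
Contribution of colored waxy: (47 − 44.625)² / 44.625 = 0.1264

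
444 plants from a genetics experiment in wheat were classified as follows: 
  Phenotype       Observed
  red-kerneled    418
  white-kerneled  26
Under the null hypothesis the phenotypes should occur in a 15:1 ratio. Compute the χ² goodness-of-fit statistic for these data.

0.118

Total ratio parts = 16. Expected numbers out of 444:
  red-kerneled: 444 × 15/16 = 416.25
  white-kerneled: 444 × 1/16 = 27.75
χ² = Σ (O − E)² / E
  red-kerneled: (418 − 416.25)² / 416.25 = 0.0074
  white-kerneled: (26 − 27.75)² / 27.75 = 0.1104
χ² = 0.0074 + 0.1104 = 0.1178 ≈ 0.118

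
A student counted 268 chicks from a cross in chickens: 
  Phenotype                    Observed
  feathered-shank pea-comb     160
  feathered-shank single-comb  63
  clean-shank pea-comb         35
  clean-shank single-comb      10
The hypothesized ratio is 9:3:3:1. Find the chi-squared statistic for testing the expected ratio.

11.151

Expected counts for N = 268 under a 9:3:3:1 ratio (total parts = 16):
  feathered-shank pea-comb: 268 × 9/16 = 150.75
  feathered-shank single-comb: 268 × 3/16 = 50.25
  clean-shank pea-comb: 268 × 3/16 = 50.25
  clean-shank single-comb: 268 × 1/16 = 16.75
χ² = Σ (O − E)² / E
  feathered-shank pea-comb: (160 − 150.75)² / 150.75 = 0.5676
  feathered-shank single-comb: (63 − 50.25)² / 50.25 = 3.2351
  clean-shank pea-comb: (35 − 50.25)² / 50.25 = 4.6281
  clean-shank single-comb: (10 − 16.75)² / 16.75 = 2.7201
χ² = 0.5676 + 3.2351 + 4.6281 + 2.7201 = 11.1509 ≈ 11.151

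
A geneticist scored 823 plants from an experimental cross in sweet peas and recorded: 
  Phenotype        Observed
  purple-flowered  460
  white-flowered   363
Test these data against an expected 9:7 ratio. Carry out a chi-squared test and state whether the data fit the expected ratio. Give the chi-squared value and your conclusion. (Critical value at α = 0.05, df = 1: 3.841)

0.043; consistent

Total ratio parts = 16. Expected numbers out of 823:
  purple-flowered: 823 × 9/16 = 462.9375
  white-flowered: 823 × 7/16 = 360.0625
χ² = Σ (O − E)² / E
  purple-flowered: (460 − 462.9375)² / 462.9375 = 0.0186
  white-flowered: (363 − 360.0625)² / 360.0625 = 0.0240
χ² = 0.0186 + 0.0240 = 0.0426 ≈ 0.043
Degrees of freedom = 2 − 1 = 1; critical value at α = 0.05 is 3.841.
Since 0.043 < 3.841, we fail to reject the null hypothesis — the data are consistent with the 9:7 ratio.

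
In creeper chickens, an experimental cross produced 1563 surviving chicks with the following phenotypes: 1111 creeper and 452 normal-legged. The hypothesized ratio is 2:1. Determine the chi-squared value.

13.707

The 2:1 ratio has 3 parts, so with N = 1563 the expected counts are:
  creeper: 1563 × 2/3 = 1042
  normal-legged: 1563 × 1/3 = 521
χ² = Σ (O − E)² / E
  creeper: (1111 − 1042)² / 1042 = 4.5691
  normal-legged: (452 − 521)² / 521 = 9.1382
χ² = 4.5691 + 9.1382 = 13.7073 ≈ 13.707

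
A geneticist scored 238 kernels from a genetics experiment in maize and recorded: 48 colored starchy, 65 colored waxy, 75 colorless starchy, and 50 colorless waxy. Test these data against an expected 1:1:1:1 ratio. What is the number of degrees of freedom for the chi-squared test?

3

A goodness-of-fit test with 4 phenotype classes has df = 4 − 1 = 3.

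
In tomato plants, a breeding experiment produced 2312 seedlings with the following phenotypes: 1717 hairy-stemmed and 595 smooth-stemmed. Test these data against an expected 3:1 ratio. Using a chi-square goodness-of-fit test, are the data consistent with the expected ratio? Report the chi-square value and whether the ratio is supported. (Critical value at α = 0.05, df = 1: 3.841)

0.667; consistent

Total ratio parts = 4. Expected numbers out of 2312:
  hairy-stemmed: 2312 × 3/4 = 1734
  smooth-stemmed: 2312 × 1/4 = 578
χ² = Σ (O − E)² / E
  hairy-stemmed: (1717 − 1734)² / 1734 = 0.1667
  smooth-stemmed: (595 − 578)² / 578 = 0.5000
χ² = 0.1667 + 0.5000 = 0.6667 ≈ 0.667
Degrees of freedom = 2 − 1 = 1; critical value at α = 0.05 is 3.841.
Since 0.667 < 3.841, we fail to reject the null hypothesis — the data are consistent with the 3:1 ratio.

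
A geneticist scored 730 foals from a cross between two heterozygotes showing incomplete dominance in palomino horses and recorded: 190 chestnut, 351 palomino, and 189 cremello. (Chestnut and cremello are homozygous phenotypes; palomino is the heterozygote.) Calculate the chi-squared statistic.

1.077

With incomplete dominance, a heterozygote × heterozygote cross gives a 1:2:1 phenotypic ratio.
Under the 1:2:1 hypothesis (Σ ratio = 4, N = 730):
  chestnut: 730 × 1/4 = 182.5
  palomino: 730 × 2/4 = 365
  cremello: 730 × 1/4 = 182.5
χ² = Σ (O − E)² / E
  chestnut: (190 − 182.5)² / 182.5 = 0.3082
  palomino: (351 − 365)² / 365 = 0.5370
  cremello: (189 − 182.5)² / 182.5 = 0.2315
χ² = 0.3082 + 0.5370 + 0.2315 = 1.0767 ≈ 1.077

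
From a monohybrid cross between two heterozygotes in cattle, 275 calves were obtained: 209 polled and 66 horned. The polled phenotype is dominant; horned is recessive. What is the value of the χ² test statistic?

For a monohybrid cross between heterozygotes with complete dominance, the expected phenotypic ratio is 3:1.
Total ratio parts = 4. Expected numbers out of 275:
  polled: 275 × 3/4 = 206.25
  horned: 275 × 1/4 = 68.75
χ² = Σ (O − E)² / E
  polled: (209 − 206.25)² / 206.25 = 0.0367
  horned: (66 − 68.75)² / 68.75 = 0.1100
χ² = 0.0367 + 0.1100 = 0.1467 ≈ 0.147

0.147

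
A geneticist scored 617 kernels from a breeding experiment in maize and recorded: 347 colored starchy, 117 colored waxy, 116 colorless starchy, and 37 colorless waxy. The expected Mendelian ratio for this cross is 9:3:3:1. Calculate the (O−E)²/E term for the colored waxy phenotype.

Under the 9:3:3:1 hypothesis (Σ ratio = 16, N = 617):
  colored starchy: 617 × 9/16 = 347.0625
  colored waxy: 617 × 3/16 = 115.6875
  colorless starchy: 617 × 3/16 = 115.6875
  colorless waxy: 617 × 1/16 = 38.5625
Contribution of colored waxy: (117 − 115.6875)² / 115.6875 = 0.0149

0.015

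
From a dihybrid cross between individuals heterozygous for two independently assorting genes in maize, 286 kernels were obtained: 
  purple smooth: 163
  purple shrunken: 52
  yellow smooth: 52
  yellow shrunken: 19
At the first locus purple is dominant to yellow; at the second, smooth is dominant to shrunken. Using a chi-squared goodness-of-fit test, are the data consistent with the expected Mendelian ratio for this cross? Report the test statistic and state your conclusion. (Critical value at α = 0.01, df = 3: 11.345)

A dihybrid F₂ with independent assortment and complete dominance at both loci gives a 9:3:3:1 phenotypic ratio.
The 9:3:3:1 ratio has 16 parts, so with N = 286 the expected counts are:
  purple smooth: 286 × 9/16 = 160.875
  purple shrunken: 286 × 3/16 = 53.625
  yellow smooth: 286 × 3/16 = 53.625
  yellow shrunken: 286 × 1/16 = 17.875
χ² = Σ (O − E)² / E
  purple smooth: (163 − 160.875)² / 160.875 = 0.0281
  purple shrunken: (52 − 53.625)² / 53.625 = 0.0492
  yellow smooth: (52 − 53.625)² / 53.625 = 0.0492
  yellow shrunken: (19 − 17.875)² / 17.875 = 0.0708
χ² = 0.0281 + 0.0492 + 0.0492 + 0.0708 = 0.1973 ≈ 0.197
Degrees of freedom = 4 − 1 = 3; critical value at α = 0.01 is 11.345.
Since 0.197 < 11.345, we fail to reject the null hypothesis — the data are consistent with the 9:3:3:1 ratio.

0.197; consistent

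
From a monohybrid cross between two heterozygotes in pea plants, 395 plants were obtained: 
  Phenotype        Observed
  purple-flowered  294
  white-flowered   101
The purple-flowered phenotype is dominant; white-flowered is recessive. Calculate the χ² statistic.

0.068

For a monohybrid cross between heterozygotes with complete dominance, the expected phenotypic ratio is 3:1.
Expected counts for N = 395 under a 3:1 ratio (total parts = 4):
  purple-flowered: 395 × 3/4 = 296.25
  white-flowered: 395 × 1/4 = 98.75
χ² = Σ (O − E)² / E
  purple-flowered: (294 − 296.25)² / 296.25 = 0.0171
  white-flowered: (101 − 98.75)² / 98.75 = 0.0513
χ² = 0.0171 + 0.0513 = 0.0684 ≈ 0.068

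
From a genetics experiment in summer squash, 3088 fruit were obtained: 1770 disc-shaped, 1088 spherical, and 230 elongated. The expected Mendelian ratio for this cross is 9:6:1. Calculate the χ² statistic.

Total ratio parts = 16. Expected numbers out of 3088:
  disc-shaped: 3088 × 9/16 = 1737
  spherical: 3088 × 6/16 = 1158
  elongated: 3088 × 1/16 = 193
χ² = Σ (O − E)² / E
  disc-shaped: (1770 − 1737)² / 1737 = 0.6269
  spherical: (1088 − 1158)² / 1158 = 4.2314
  elongated: (230 − 193)² / 193 = 7.0933
χ² = 0.6269 + 4.2314 + 7.0933 = 11.9516 ≈ 11.952

11.952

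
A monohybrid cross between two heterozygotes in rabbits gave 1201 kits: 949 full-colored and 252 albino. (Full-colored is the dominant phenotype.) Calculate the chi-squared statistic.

For a monohybrid cross between heterozygotes with complete dominance, the expected phenotypic ratio is 3:1.
Under the 3:1 hypothesis (Σ ratio = 4, N = 1201):
  full-colored: 1201 × 3/4 = 900.75
  albino: 1201 × 1/4 = 300.25
χ² = Σ (O − E)² / E
  full-colored: (949 − 900.75)² / 900.75 = 2.5846
  albino: (252 − 300.25)² / 300.25 = 7.7537
χ² = 2.5846 + 7.7537 = 10.3383 ≈ 10.338

10.338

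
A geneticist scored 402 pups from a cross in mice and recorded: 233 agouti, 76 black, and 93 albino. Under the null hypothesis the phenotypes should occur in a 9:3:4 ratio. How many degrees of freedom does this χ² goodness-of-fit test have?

2

A goodness-of-fit test with 3 phenotype classes has df = 3 − 1 = 2.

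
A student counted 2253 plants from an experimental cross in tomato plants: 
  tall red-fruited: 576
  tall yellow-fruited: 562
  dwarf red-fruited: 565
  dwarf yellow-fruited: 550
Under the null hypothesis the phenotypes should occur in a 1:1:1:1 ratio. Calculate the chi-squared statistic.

Under the 1:1:1:1 hypothesis (Σ ratio = 4, N = 2253):
  tall red-fruited: 2253 × 1/4 = 563.25
  tall yellow-fruited: 2253 × 1/4 = 563.25
  dwarf red-fruited: 2253 × 1/4 = 563.25
  dwarf yellow-fruited: 2253 × 1/4 = 563.25
χ² = Σ (O − E)² / E
  tall red-fruited: (576 − 563.25)² / 563.25 = 0.2886
  tall yellow-fruited: (562 − 563.25)² / 563.25 = 0.0028
  dwarf red-fruited: (565 − 563.25)² / 563.25 = 0.0054
  dwarf yellow-fruited: (550 − 563.25)² / 563.25 = 0.3117
χ² = 0.2886 + 0.0028 + 0.0054 + 0.3117 = 0.6085 ≈ 0.609

0.609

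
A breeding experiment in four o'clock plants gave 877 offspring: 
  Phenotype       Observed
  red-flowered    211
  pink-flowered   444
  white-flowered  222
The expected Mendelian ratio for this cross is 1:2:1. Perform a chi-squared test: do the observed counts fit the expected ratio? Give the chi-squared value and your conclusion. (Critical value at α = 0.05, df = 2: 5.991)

0.414; consistent

Expected counts for N = 877 under a 1:2:1 ratio (total parts = 4):
  red-flowered: 877 × 1/4 = 219.25
  pink-flowered: 877 × 2/4 = 438.5
  white-flowered: 877 × 1/4 = 219.25
χ² = Σ (O − E)² / E
  red-flowered: (211 − 219.25)² / 219.25 = 0.3104
  pink-flowered: (444 − 438.5)² / 438.5 = 0.0690
  white-flowered: (222 − 219.25)² / 219.25 = 0.0345
χ² = 0.3104 + 0.0690 + 0.0345 = 0.4139 ≈ 0.414
Degrees of freedom = 3 − 1 = 2; critical value at α = 0.05 is 5.991.
Since 0.414 < 5.991, we fail to reject the null hypothesis — the data are consistent with the 1:2:1 ratio.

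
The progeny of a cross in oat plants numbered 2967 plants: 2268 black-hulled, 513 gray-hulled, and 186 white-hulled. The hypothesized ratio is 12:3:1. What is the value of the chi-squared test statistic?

The 12:3:1 ratio has 16 parts, so with N = 2967 the expected counts are:
  black-hulled: 2967 × 12/16 = 2225.25
  gray-hulled: 2967 × 3/16 = 556.3125
  white-hulled: 2967 × 1/16 = 185.4375
χ² = Σ (O − E)² / E
  black-hulled: (2268 − 2225.25)² / 2225.25 = 0.8213
  gray-hulled: (513 − 556.3125)² / 556.3125 = 3.3722
  white-hulled: (186 − 185.4375)² / 185.4375 = 0.0017
χ² = 0.8213 + 3.3722 + 0.0017 = 4.1952 ≈ 4.195

4.195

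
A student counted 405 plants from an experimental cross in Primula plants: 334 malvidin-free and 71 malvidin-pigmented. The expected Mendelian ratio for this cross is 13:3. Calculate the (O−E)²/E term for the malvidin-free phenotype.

Expected counts for N = 405 under a 13:3 ratio (total parts = 16):
  malvidin-free: 405 × 13/16 = 329.0625
  malvidin-pigmented: 405 × 3/16 = 75.9375
Contribution of malvidin-free: (334 − 329.0625)² / 329.0625 = 0.0741

0.074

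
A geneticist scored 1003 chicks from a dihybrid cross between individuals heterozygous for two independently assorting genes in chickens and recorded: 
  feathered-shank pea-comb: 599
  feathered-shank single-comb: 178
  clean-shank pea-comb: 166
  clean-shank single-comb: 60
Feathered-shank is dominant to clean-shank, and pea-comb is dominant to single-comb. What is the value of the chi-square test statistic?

A dihybrid F₂ with independent assortment and complete dominance at both loci gives a 9:3:3:1 phenotypic ratio.
Total ratio parts = 16. Expected numbers out of 1003:
  feathered-shank pea-comb: 1003 × 9/16 = 564.1875
  feathered-shank single-comb: 1003 × 3/16 = 188.0625
  clean-shank pea-comb: 1003 × 3/16 = 188.0625
  clean-shank single-comb: 1003 × 1/16 = 62.6875
χ² = Σ (O − E)² / E
  feathered-shank pea-comb: (599 − 564.1875)² / 564.1875 = 2.1481
  feathered-shank single-comb: (178 − 188.0625)² / 188.0625 = 0.5384
  clean-shank pea-comb: (166 − 188.0625)² / 188.0625 = 2.5883
  clean-shank single-comb: (60 − 62.6875)² / 62.6875 = 0.1152
χ² = 2.1481 + 0.5384 + 2.5883 + 0.1152 = 5.390

5.390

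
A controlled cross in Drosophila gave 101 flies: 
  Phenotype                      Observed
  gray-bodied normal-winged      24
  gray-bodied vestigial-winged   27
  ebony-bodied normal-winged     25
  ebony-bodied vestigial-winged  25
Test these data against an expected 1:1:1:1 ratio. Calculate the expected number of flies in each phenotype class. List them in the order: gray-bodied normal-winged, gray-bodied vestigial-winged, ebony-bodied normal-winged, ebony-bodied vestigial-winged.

Expected counts for N = 101 under a 1:1:1:1 ratio (total parts = 4):
  gray-bodied normal-winged: 101 × 1/4 = 25.25
  gray-bodied vestigial-winged: 101 × 1/4 = 25.25
  ebony-bodied normal-winged: 101 × 1/4 = 25.25
  ebony-bodied vestigial-winged: 101 × 1/4 = 25.25

25.25, 25.25, 25.25, 25.25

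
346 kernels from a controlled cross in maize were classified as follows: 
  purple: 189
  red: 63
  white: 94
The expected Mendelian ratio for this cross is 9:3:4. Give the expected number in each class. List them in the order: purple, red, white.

194.625, 64.875, 86.5

Expected counts for N = 346 under a 9:3:4 ratio (total parts = 16):
  purple: 346 × 9/16 = 194.625
  red: 346 × 3/16 = 64.875
  white: 346 × 4/16 = 86.5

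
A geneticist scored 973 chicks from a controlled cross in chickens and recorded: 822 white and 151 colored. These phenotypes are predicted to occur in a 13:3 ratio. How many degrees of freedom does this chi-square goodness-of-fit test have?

1

A goodness-of-fit test with 2 phenotype classes has df = 2 − 1 = 1.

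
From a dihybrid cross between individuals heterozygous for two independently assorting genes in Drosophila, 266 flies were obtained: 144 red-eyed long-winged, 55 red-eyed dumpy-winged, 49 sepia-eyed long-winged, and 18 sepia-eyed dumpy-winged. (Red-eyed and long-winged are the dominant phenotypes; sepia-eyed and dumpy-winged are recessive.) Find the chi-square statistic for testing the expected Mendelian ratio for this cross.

0.867

A dihybrid F₂ with independent assortment and complete dominance at both loci gives a 9:3:3:1 phenotypic ratio.
Expected counts for N = 266 under a 9:3:3:1 ratio (total parts = 16):
  red-eyed long-winged: 266 × 9/16 = 149.625
  red-eyed dumpy-winged: 266 × 3/16 = 49.875
  sepia-eyed long-winged: 266 × 3/16 = 49.875
  sepia-eyed dumpy-winged: 266 × 1/16 = 16.625
χ² = Σ (O − E)² / E
  red-eyed long-winged: (144 − 149.625)² / 149.625 = 0.2115
  red-eyed dumpy-winged: (55 − 49.875)² / 49.875 = 0.5266
  sepia-eyed long-winged: (49 − 49.875)² / 49.875 = 0.0154
  sepia-eyed dumpy-winged: (18 − 16.625)² / 16.625 = 0.1137
χ² = 0.2115 + 0.5266 + 0.0154 + 0.1137 = 0.8672 ≈ 0.867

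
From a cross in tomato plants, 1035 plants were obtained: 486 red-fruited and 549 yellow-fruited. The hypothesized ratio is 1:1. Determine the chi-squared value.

3.835

Expected counts for N = 1035 under a 1:1 ratio (total parts = 2):
  red-fruited: 1035 × 1/2 = 517.5
  yellow-fruited: 1035 × 1/2 = 517.5
χ² = Σ (O − E)² / E
  red-fruited: (486 − 517.5)² / 517.5 = 1.9174
  yellow-fruited: (549 − 517.5)² / 517.5 = 1.9174
χ² = 1.9174 + 1.9174 = 3.8348 ≈ 3.835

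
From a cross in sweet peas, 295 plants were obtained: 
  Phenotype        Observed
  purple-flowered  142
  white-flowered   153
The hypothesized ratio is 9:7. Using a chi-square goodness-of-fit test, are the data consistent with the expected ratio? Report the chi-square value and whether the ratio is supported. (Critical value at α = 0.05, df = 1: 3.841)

7.893; not consistent

The 9:7 ratio has 16 parts, so with N = 295 the expected counts are:
  purple-flowered: 295 × 9/16 = 165.9375
  white-flowered: 295 × 7/16 = 129.0625
χ² = Σ (O − E)² / E
  purple-flowered: (142 − 165.9375)² / 165.9375 = 3.4531
  white-flowered: (153 − 129.0625)² / 129.0625 = 4.4397
χ² = 3.4531 + 4.4397 = 7.8928 ≈ 7.893
Degrees of freedom = 2 − 1 = 1; critical value at α = 0.05 is 3.841.
Since 7.893 > 3.841, we reject the null hypothesis — the data do not fit the 9:7 ratio.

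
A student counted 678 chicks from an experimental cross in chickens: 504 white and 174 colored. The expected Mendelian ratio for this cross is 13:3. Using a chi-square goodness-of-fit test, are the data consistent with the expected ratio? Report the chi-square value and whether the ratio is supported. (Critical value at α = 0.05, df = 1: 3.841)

The 13:3 ratio has 16 parts, so with N = 678 the expected counts are:
  white: 678 × 13/16 = 550.875
  colored: 678 × 3/16 = 127.125
χ² = Σ (O − E)² / E
  white: (504 − 550.875)² / 550.875 = 3.9887
  colored: (174 − 127.125)² / 127.125 = 17.2843
χ² = 3.9887 + 17.2843 = 21.273
Degrees of freedom = 2 − 1 = 1; critical value at α = 0.05 is 3.841.
Since 21.273 > 3.841, we reject the null hypothesis — the data do not fit the 13:3 ratio.

21.273; not consistent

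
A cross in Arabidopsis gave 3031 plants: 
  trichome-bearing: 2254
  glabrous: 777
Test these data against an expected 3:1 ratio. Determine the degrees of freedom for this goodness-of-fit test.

1

A goodness-of-fit test with 2 phenotype classes has df = 2 − 1 = 1.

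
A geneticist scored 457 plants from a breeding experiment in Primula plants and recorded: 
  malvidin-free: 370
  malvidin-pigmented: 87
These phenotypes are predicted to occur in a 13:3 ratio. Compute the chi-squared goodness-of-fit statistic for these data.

0.025

The 13:3 ratio has 16 parts, so with N = 457 the expected counts are:
  malvidin-free: 457 × 13/16 = 371.3125
  malvidin-pigmented: 457 × 3/16 = 85.6875
χ² = Σ (O − E)² / E
  malvidin-free: (370 − 371.3125)² / 371.3125 = 0.0046
  malvidin-pigmented: (87 − 85.6875)² / 85.6875 = 0.0201
χ² = 0.0046 + 0.0201 = 0.0247 ≈ 0.025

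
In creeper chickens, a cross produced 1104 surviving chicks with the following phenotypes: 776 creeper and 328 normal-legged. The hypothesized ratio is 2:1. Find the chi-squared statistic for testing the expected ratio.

The 2:1 ratio has 3 parts, so with N = 1104 the expected counts are:
  creeper: 1104 × 2/3 = 736
  normal-legged: 1104 × 1/3 = 368
χ² = Σ (O − E)² / E
  creeper: (776 − 736)² / 736 = 2.1739
  normal-legged: (328 − 368)² / 368 = 4.3478
χ² = 2.1739 + 4.3478 = 6.5217 ≈ 6.522

6.522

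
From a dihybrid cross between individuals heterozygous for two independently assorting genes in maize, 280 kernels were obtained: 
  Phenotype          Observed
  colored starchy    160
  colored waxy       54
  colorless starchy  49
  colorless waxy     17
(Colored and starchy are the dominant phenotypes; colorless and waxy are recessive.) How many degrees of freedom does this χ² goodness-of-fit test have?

A dihybrid F₂ with independent assortment and complete dominance at both loci gives a 9:3:3:1 phenotypic ratio.
A goodness-of-fit test with 4 phenotype classes has df = 4 − 1 = 3.

3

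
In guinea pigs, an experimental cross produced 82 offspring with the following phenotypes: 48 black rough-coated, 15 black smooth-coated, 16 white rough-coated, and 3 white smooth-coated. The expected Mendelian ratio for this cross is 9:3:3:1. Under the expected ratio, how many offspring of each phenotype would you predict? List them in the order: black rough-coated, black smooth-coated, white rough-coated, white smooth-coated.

46.125, 15.375, 15.375, 5.125

Total ratio parts = 16. Expected numbers out of 82:
  black rough-coated: 82 × 9/16 = 46.125
  black smooth-coated: 82 × 3/16 = 15.375
  white rough-coated: 82 × 3/16 = 15.375
  white smooth-coated: 82 × 1/16 = 5.125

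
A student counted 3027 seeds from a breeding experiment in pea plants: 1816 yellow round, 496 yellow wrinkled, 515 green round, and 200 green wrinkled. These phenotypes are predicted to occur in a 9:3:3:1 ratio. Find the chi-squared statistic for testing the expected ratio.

22.050

The 9:3:3:1 ratio has 16 parts, so with N = 3027 the expected counts are:
  yellow round: 3027 × 9/16 = 1702.6875
  yellow wrinkled: 3027 × 3/16 = 567.5625
  green round: 3027 × 3/16 = 567.5625
  green wrinkled: 3027 × 1/16 = 189.1875
χ² = Σ (O − E)² / E
  yellow round: (1816 − 1702.6875)² / 1702.6875 = 7.5409
  yellow wrinkled: (496 − 567.5625)² / 567.5625 = 9.0231
  green round: (515 − 567.5625)² / 567.5625 = 4.8679
  green wrinkled: (200 − 189.1875)² / 189.1875 = 0.6180
χ² = 7.5409 + 9.0231 + 4.8679 + 0.6180 = 22.0499 ≈ 22.050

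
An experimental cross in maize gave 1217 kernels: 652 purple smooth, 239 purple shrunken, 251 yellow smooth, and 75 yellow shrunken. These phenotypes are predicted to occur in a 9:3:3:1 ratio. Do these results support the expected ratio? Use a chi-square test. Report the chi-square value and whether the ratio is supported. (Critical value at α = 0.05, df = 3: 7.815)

Total ratio parts = 16. Expected numbers out of 1217:
  purple smooth: 1217 × 9/16 = 684.5625
  purple shrunken: 1217 × 3/16 = 228.1875
  yellow smooth: 1217 × 3/16 = 228.1875
  yellow shrunken: 1217 × 1/16 = 76.0625
χ² = Σ (O − E)² / E
  purple smooth: (652 − 684.5625)² / 684.5625 = 1.5489
  purple shrunken: (239 − 228.1875)² / 228.1875 = 0.5123
  yellow smooth: (251 − 228.1875)² / 228.1875 = 2.2806
  yellow shrunken: (75 − 76.0625)² / 76.0625 = 0.0148
χ² = 1.5489 + 0.5123 + 2.2806 + 0.0148 = 4.3566 ≈ 4.357
Degrees of freedom = 4 − 1 = 3; critical value at α = 0.05 is 7.815.
Since 4.357 < 7.815, we fail to reject the null hypothesis — the data are consistent with the 9:3:3:1 ratio.

4.357; consistent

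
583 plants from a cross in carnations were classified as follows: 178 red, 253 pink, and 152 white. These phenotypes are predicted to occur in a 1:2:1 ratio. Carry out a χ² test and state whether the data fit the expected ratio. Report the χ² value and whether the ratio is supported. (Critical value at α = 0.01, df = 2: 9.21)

Under the 1:2:1 hypothesis (Σ ratio = 4, N = 583):
  red: 583 × 1/4 = 145.75
  pink: 583 × 2/4 = 291.5
  white: 583 × 1/4 = 145.75
χ² = Σ (O − E)² / E
  red: (178 − 145.75)² / 145.75 = 7.1359
  pink: (253 − 291.5)² / 291.5 = 5.0849
  white: (152 − 145.75)² / 145.75 = 0.2680
χ² = 7.1359 + 5.0849 + 0.2680 = 12.4888 ≈ 12.489
Degrees of freedom = 3 − 1 = 2; critical value at α = 0.01 is 9.21.
Since 12.489 > 9.21, we reject the null hypothesis — the data do not fit the 1:2:1 ratio.

12.489; not consistent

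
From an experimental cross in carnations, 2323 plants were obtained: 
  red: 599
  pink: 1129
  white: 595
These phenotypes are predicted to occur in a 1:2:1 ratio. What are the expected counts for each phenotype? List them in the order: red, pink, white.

580.75, 1161.5, 580.75

The 1:2:1 ratio has 4 parts, so with N = 2323 the expected counts are:
  red: 2323 × 1/4 = 580.75
  pink: 2323 × 2/4 = 1161.5
  white: 2323 × 1/4 = 580.75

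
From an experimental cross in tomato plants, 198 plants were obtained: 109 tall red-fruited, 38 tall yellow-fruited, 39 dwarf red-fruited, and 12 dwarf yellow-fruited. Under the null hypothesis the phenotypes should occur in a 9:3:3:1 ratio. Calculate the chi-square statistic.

0.177

The 9:3:3:1 ratio has 16 parts, so with N = 198 the expected counts are:
  tall red-fruited: 198 × 9/16 = 111.375
  tall yellow-fruited: 198 × 3/16 = 37.125
  dwarf red-fruited: 198 × 3/16 = 37.125
  dwarf yellow-fruited: 198 × 1/16 = 12.375
χ² = Σ (O − E)² / E
  tall red-fruited: (109 − 111.375)² / 111.375 = 0.0506
  tall yellow-fruited: (38 − 37.125)² / 37.125 = 0.0206
  dwarf red-fruited: (39 − 37.125)² / 37.125 = 0.0947
  dwarf yellow-fruited: (12 − 12.375)² / 12.375 = 0.0114
χ² = 0.0506 + 0.0206 + 0.0947 + 0.0114 = 0.1773 ≈ 0.177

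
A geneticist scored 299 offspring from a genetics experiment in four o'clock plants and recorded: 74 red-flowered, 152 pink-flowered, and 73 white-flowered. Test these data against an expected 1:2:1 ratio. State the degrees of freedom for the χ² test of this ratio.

2

A goodness-of-fit test with 3 phenotype classes has df = 3 − 1 = 2.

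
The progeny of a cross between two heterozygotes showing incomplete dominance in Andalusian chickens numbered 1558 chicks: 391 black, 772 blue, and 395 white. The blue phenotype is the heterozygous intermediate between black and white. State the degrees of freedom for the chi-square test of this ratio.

2

With incomplete dominance, a heterozygote × heterozygote cross gives a 1:2:1 phenotypic ratio.
A goodness-of-fit test with 3 phenotype classes has df = 3 − 1 = 2.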